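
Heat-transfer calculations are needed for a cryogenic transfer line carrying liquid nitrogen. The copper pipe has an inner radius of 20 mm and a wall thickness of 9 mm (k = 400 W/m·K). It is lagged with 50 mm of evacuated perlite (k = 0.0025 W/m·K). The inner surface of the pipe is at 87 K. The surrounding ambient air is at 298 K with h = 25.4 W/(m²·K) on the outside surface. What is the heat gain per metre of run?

Treating each annulus and film as a series resistance:
R_copper pipe wall = ln(29/20)/(2π×400×1) = 1.478×10^-4 K/W
R_evacuated perlite = ln(79/29)/(2π×0.0025×1) = 63.8 K/W
R_outer film = 1/(h_o·2πr_oL) = 1/(25.4×2π×0.079×1) = 0.07932 K/W
R_total = 63.88 K/W
Q = ΔT/R_total = 211/63.88

q′ ≈ 3.3 W/m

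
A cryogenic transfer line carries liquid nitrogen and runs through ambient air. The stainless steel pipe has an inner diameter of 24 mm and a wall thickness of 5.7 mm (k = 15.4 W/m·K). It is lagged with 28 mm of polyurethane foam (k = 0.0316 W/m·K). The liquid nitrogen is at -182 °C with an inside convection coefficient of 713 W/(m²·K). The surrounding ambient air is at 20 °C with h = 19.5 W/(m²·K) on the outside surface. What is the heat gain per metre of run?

Cylindrical conduction, so R = ln(r₂/r₁)/(2πkL) per layer, in series:
R_inner film = 1/(h_i·2πr₁L) = 1/(713×2π×0.012×1) = 0.0186 K/W
R_stainless steel pipe wall = ln(17.7/12)/(2π×15.4×1) = 0.004017 K/W
R_polyurethane foam = ln(45.7/17.7)/(2π×0.0316×1) = 4.777 K/W
R_outer film = 1/(h_o·2πr_oL) = 1/(19.5×2π×0.0457×1) = 0.1786 K/W
R_total = 4.979 K/W
Q = ΔT/R_total = 202/4.979

q′ ≈ 40.6 W/m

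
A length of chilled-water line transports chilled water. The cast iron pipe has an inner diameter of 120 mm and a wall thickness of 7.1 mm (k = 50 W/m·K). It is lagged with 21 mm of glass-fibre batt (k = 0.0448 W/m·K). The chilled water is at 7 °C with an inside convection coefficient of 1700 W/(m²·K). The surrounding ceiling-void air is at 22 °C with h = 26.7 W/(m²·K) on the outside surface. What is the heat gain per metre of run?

q′ ≈ 14.5 W/m

Radial resistances (cylindrical: R_cond = ln(r_o/r_i)/(2πkL), R_conv = 1/(h·2πrL)):
R_inner film = 1/(h_i·2πr₁L) = 1/(1700×2π×0.06×1) = 0.00156 K/W
R_cast iron pipe wall = ln(67.1/60)/(2π×50×1) = 3.56×10^-4 K/W
R_glass-fibre batt = ln(88.1/67.1)/(2π×0.0448×1) = 0.9673 K/W
R_outer film = 1/(h_o·2πr_oL) = 1/(26.7×2π×0.0881×1) = 0.06766 K/W
R_total = 1.037 K/W
Q = ΔT/R_total = 15/1.037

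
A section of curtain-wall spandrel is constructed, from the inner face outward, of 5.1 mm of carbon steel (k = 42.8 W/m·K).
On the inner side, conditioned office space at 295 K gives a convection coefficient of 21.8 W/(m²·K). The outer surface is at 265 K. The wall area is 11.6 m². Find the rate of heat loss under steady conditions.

Q ≈ 7570 W

Using the resistance-network approach (series):
R_inner film = 1/(h_i·A) = 1/(21.8×11.6) = 0.003954 K/W
R_carbon steel = L/(kA) = 0.0051/(42.8×11.6) = 1.027×10^-5 K/W
R_total = 0.003965 K/W
Q = ΔT / R_total = 30 / 0.003965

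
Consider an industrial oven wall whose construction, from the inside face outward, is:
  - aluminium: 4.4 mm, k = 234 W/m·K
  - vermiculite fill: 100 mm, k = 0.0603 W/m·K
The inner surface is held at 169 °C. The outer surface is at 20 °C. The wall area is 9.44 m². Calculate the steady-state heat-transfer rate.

Q ≈ 848 W

Using the resistance-network approach (series):
R_aluminium = L/(kA) = 0.0044/(234×9.44) = 1.992×10^-6 K/W
R_vermiculite fill = L/(kA) = 0.1/(0.0603×9.44) = 0.1757 K/W
R_total = 0.1757 K/W
Q = ΔT / R_total = 149 / 0.1757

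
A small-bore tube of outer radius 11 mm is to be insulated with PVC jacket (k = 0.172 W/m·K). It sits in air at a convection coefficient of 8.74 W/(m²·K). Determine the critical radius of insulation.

r_cr ≈ 19.7 mm

For a cylinder r_cr = k/h = 0.172/8.74
r_cr = 19.7 mm; since the bare radius (11 mm) is below r_cr, adding a thin layer of insulation will *increase* heat loss.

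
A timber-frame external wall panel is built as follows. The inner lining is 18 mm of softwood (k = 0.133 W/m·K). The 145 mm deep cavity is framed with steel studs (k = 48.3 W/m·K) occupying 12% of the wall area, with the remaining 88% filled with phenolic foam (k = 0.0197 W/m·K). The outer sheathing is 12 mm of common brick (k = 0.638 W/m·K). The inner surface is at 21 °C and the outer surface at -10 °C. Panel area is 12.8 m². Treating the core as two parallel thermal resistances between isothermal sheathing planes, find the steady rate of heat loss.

Sheathing layers in series; stud and cavity paths in parallel between them.
R_inner = 0.018/(0.133×12.8) = 0.01057 K/W
R_stud  = 0.145/(48.3×0.12×12.8) = 0.001954 K/W
R_cav   = 0.145/(0.0197×0.88×12.8) = 0.6534 K/W
1/R_core = 1/R_stud + 1/R_cav → R_core = 0.001949 K/W
R_outer = 0.012/(0.638×12.8) = 0.001469 K/W
R_total = 0.01399 K/W
Q = ΔT/R_total = 31/0.01399

Q ≈ 2220 W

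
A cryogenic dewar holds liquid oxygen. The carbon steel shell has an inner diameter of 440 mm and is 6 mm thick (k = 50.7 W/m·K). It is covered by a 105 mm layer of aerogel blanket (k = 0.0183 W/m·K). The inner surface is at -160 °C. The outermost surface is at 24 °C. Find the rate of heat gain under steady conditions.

Q ≈ 30.1 W

Radial (spherical) resistances in series:
R_carbon steel shell = (1/0.22 − 1/0.226)/(4π×50.7) = 1.894×10^-4 K/W
R_aerogel blanket = (1/0.226 − 1/0.331)/(4π×0.0183) = 6.104 K/W
R_total = 6.104 K/W
Q = ΔT/R_total = 184/6.104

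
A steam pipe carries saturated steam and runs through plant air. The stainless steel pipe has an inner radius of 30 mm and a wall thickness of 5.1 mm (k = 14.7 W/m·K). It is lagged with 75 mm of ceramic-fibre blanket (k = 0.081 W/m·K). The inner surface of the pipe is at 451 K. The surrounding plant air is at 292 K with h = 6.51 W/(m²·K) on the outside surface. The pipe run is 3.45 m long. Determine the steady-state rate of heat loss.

Q ≈ 222 W

For a radial system each layer contributes R = ln(r_out/r_in)/(2πkL); films add R = 1/(hA).
R_stainless steel pipe wall = ln(35.1/30)/(2π×14.7×3.45) = 4.927×10^-4 K/W
R_ceramic-fibre blanket = ln(110.1/35.1)/(2π×0.081×3.45) = 0.6511 K/W
R_outer film = 1/(h_o·2πr_oL) = 1/(6.51×2π×0.1101×3.45) = 0.06436 K/W
R_total = 0.7159 K/W
Q = ΔT/R_total = 159/0.7159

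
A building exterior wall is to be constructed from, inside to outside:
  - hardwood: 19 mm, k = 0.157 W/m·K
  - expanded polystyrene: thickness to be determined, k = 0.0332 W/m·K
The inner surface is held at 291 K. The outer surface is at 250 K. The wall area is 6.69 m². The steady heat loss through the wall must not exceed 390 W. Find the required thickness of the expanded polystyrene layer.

L ≈ 19.3 mm

Thermal resistances in series:
R_hardwood = L/(kA) = 0.019/(0.157×6.69) = 0.01809 K/W
Sum of the known resistances R_other = 0.01809 K/W
Required total resistance R_tot = ΔT/Q_allow = 41/390 = 0.1051 K/W
R_expanded polystyrene = R_tot − R_other = 0.08704 K/W
L = R·k·A = 0.08704×0.0332×6.69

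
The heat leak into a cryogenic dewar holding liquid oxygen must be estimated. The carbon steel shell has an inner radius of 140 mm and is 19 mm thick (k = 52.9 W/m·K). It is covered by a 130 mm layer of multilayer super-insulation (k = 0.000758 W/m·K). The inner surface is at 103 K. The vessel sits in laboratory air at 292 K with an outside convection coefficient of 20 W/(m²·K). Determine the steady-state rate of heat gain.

Each spherical layer contributes R = (1/r_i − 1/r_o)/(4πk):
R_carbon steel shell = (1/0.14 − 1/0.159)/(4π×52.9) = 0.001284 K/W
R_multilayer super-insulation = (1/0.159 − 1/0.289)/(4π×0.000758) = 297 K/W
R_outer film = 1/(h·4πr_o²) = 1/(20×4π×0.289²) = 0.04764 K/W
R_total = 297.1 K/W
Q = ΔT/R_total = 189/297.1

Q ≈ 0.636 W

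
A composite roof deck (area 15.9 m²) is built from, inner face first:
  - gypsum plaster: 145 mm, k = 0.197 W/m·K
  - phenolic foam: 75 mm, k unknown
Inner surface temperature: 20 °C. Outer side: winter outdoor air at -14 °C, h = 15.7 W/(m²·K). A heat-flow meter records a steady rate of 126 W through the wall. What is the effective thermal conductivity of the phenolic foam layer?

Thermal resistances in series:
R_gypsum plaster = L/(kA) = 0.145/(0.197×15.9) = 0.04629 K/W
R_outer film = 1/(h_o·A) = 1/(15.7×15.9) = 0.004006 K/W
Sum of known resistances R_other = 0.0503 K/W
Total R = ΔT/Q = 34/126 = 0.2698 K/W
R_phenolic foam = R_total − R_other = 0.2195 K/W
k = L/(R·A) = 0.075/(0.2195×15.9)

k ≈ 0.0215 W/(m·K)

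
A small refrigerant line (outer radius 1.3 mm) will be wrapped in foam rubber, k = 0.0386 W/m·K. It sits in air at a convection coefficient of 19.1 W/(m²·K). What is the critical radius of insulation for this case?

For a cylinder r_cr = k/h = 0.0386/19.1
r_cr = 2.02 mm; since the bare radius (1.3 mm) is below r_cr, adding a thin layer of insulation will *increase* heat loss.

r_cr ≈ 2.02 mm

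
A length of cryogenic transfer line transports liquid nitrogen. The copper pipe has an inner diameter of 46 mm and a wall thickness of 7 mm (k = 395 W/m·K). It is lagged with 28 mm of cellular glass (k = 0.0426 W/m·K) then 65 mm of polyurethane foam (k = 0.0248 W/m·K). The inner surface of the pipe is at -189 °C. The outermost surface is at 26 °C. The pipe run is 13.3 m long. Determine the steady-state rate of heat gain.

Q ≈ 392 W

Radial resistances (cylindrical: R_cond = ln(r_o/r_i)/(2πkL), R_conv = 1/(h·2πrL)):
R_copper pipe wall = ln(30/23)/(2π×395×13.3) = 8.049×10^-6 K/W
R_cellular glass = ln(58/30)/(2π×0.0426×13.3) = 0.1852 K/W
R_polyurethane foam = ln(123/58)/(2π×0.0248×13.3) = 0.3627 K/W
R_total = 0.5479 K/W
Q = ΔT/R_total = 215/0.5479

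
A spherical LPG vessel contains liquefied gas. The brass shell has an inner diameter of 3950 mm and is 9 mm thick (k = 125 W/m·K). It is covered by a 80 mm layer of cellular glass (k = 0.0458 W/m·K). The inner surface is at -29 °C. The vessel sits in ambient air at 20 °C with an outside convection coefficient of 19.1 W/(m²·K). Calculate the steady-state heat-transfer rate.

Q ≈ 1400 W

Radial (spherical) resistances in series:
R_brass shell = (1/1.975 − 1/1.984)/(4π×125) = 1.462×10^-6 K/W
R_cellular glass = (1/1.984 − 1/2.064)/(4π×0.0458) = 0.03394 K/W
R_outer film = 1/(h·4πr_o²) = 1/(19.1×4π×2.064²) = 9.78×10^-4 K/W
R_total = 0.03492 K/W
Q = ΔT/R_total = 49/0.03492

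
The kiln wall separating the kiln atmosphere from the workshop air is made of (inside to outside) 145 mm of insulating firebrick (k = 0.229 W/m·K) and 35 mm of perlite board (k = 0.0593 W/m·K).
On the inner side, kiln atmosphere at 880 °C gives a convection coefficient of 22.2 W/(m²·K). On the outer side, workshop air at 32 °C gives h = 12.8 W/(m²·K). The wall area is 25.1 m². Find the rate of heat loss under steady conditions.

Q ≈ 15800 W

Thermal resistances in series:
R_inner film = 1/(h_i·A) = 1/(22.2×25.1) = 0.001795 K/W
R_insulating firebrick = L/(kA) = 0.145/(0.229×25.1) = 0.02523 K/W
R_perlite board = L/(kA) = 0.035/(0.0593×25.1) = 0.02351 K/W
R_outer film = 1/(h_o·A) = 1/(12.8×25.1) = 0.003113 K/W
R_total = 0.05365 K/W
Q = ΔT / R_total = 848 / 0.05365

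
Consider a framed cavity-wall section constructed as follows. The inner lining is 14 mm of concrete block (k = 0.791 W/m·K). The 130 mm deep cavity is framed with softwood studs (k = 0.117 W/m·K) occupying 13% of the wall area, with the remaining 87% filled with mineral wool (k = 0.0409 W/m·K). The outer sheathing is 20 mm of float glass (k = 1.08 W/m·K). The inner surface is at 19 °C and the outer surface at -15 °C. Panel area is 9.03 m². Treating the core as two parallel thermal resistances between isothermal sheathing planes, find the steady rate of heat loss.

Sheathing layers in series; stud and cavity paths in parallel between them.
R_inner = 0.014/(0.791×9.03) = 0.00196 K/W
R_stud  = 0.13/(0.117×0.13×9.03) = 0.9465 K/W
R_cav   = 0.13/(0.0409×0.87×9.03) = 0.4046 K/W
1/R_core = 1/R_stud + 1/R_cav → R_core = 0.2834 K/W
R_outer = 0.02/(1.08×9.03) = 0.002051 K/W
R_total = 0.2874 K/W
Q = ΔT/R_total = 34/0.2874

Q ≈ 118 W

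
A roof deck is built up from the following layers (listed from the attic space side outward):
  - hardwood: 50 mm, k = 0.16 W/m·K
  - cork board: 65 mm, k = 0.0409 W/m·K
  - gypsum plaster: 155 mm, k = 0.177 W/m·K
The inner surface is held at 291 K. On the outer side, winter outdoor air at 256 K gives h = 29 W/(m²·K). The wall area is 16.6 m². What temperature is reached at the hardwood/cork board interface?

T ≈ 287 K

Model the wall as resistances in series:
R_hardwood = L/(kA) = 0.05/(0.16×16.6) = 0.01883 K/W
R_cork board = L/(kA) = 0.065/(0.0409×16.6) = 0.09574 K/W
R_gypsum plaster = L/(kA) = 0.155/(0.177×16.6) = 0.05275 K/W
R_outer film = 1/(h_o·A) = 1/(29×16.6) = 0.002077 K/W
R_total = 0.1694 K/W;  Q = ΔT/R_total = 35/0.1694 = 206.6 W
T_interface = T_inner − Q·ΣR(inner→interface) = 291 − 207×0.01883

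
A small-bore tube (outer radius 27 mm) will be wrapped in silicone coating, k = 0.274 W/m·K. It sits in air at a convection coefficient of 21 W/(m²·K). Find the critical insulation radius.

For a cylinder r_cr = k/h = 0.274/21
r_cr = 13 mm; since the bare radius (27 mm) is above r_cr, any added insulation will reduce heat loss.

r_cr ≈ 13 mm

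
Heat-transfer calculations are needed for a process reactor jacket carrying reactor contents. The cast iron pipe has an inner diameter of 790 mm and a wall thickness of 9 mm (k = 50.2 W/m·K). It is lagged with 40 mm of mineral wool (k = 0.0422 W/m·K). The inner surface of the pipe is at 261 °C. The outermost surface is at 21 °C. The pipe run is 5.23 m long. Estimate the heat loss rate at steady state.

Treating each annulus and film as a series resistance:
R_cast iron pipe wall = ln(404/395)/(2π×50.2×5.23) = 1.366×10^-5 K/W
R_mineral wool = ln(444/404)/(2π×0.0422×5.23) = 0.06808 K/W
R_total = 0.06809 K/W
Q = ΔT/R_total = 240/0.06809

Q ≈ 3520 W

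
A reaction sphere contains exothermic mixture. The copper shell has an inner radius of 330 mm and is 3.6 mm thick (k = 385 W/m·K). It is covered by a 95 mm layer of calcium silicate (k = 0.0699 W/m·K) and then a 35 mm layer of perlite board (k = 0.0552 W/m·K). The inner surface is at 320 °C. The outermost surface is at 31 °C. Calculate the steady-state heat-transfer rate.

For a spherical shell R = (1/r₁ − 1/r₂)/(4πk); film R = 1/(h·4πr²). In series:
R_copper shell = (1/0.33 − 1/0.3336)/(4π×385) = 6.759×10^-6 K/W
R_calcium silicate = (1/0.3336 − 1/0.4286)/(4π×0.0699) = 0.7564 K/W
R_perlite board = (1/0.4286 − 1/0.4636)/(4π×0.0552) = 0.2539 K/W
R_total = 1.01 K/W
Q = ΔT/R_total = 289/1.01

Q ≈ 286 W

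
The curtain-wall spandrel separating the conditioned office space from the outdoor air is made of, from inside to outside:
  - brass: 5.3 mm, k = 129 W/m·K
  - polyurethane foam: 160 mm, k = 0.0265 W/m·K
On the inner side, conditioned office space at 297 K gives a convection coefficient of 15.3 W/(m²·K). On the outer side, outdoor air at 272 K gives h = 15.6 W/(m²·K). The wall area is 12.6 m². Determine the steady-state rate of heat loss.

Q ≈ 51.1 W

Using the resistance-network approach (series):
R_inner film = 1/(h_i·A) = 1/(15.3×12.6) = 0.005187 K/W
R_brass = L/(kA) = 0.0053/(129×12.6) = 3.261×10^-6 K/W
R_polyurethane foam = L/(kA) = 0.16/(0.0265×12.6) = 0.4792 K/W
R_outer film = 1/(h_o·A) = 1/(15.6×12.6) = 0.005088 K/W
R_total = 0.4895 K/W
Q = ΔT / R_total = 25 / 0.4895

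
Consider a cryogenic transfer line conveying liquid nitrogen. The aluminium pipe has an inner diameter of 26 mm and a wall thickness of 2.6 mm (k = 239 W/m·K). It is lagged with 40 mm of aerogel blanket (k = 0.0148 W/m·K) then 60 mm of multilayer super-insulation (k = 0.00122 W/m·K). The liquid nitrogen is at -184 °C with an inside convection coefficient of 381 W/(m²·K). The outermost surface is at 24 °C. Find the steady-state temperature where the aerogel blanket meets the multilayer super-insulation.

Cylindrical conduction, so R = ln(r₂/r₁)/(2πkL) per layer, in series:
R_inner film = 1/(h_i·2πr₁L) = 1/(381×2π×0.013×1) = 0.03213 K/W
R_aluminium pipe wall = ln(15.6/13)/(2π×239×1) = 1.214×10^-4 K/W
R_aerogel blanket = ln(55.6/15.6)/(2π×0.0148×1) = 13.67 K/W
R_multilayer super-insulation = ln(115.6/55.6)/(2π×0.00122×1) = 95.49 K/W
R_total = 109.2 K/W
Q = ΔT/R_total = 208/109.2
Q = 1.91 W/m
T_interface = T_inner + Q·ΣR(inner→interface) = -184 + 1.91×13.7

T ≈ -158 °C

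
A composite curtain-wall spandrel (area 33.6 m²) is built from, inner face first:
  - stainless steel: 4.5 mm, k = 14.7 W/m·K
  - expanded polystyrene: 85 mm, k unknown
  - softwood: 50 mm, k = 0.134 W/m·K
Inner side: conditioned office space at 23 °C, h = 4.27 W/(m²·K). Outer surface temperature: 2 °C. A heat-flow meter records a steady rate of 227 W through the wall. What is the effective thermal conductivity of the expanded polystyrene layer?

k ≈ 0.034 W/(m·K)

Series thermal resistances:
R_inner film = 1/(h_i·A) = 1/(4.27×33.6) = 0.00697 K/W
R_stainless steel = L/(kA) = 0.0045/(14.7×33.6) = 9.111×10^-6 K/W
R_softwood = L/(kA) = 0.05/(0.134×33.6) = 0.01111 K/W
Sum of known resistances R_other = 0.01808 K/W
Total R = ΔT/Q = 21/227 = 0.09251 K/W
R_expanded polystyrene = R_total − R_other = 0.07443 K/W
k = L/(R·A) = 0.085/(0.07443×33.6)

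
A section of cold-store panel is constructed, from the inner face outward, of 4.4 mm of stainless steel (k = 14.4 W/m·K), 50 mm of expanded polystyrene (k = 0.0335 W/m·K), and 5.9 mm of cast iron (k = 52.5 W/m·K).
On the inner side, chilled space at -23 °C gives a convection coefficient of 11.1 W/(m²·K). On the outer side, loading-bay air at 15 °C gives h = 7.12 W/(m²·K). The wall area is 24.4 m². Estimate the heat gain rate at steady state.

Q ≈ 538 W

Thermal resistances in series:
R_inner film = 1/(h_i·A) = 1/(11.1×24.4) = 0.003692 K/W
R_stainless steel = L/(kA) = 0.0044/(14.4×24.4) = 1.252×10^-5 K/W
R_expanded polystyrene = L/(kA) = 0.05/(0.0335×24.4) = 0.06117 K/W
R_cast iron = L/(kA) = 0.0059/(52.5×24.4) = 4.606×10^-6 K/W
R_outer film = 1/(h_o·A) = 1/(7.12×24.4) = 0.005756 K/W
R_total = 0.07064 K/W
Q = ΔT / R_total = 38 / 0.07064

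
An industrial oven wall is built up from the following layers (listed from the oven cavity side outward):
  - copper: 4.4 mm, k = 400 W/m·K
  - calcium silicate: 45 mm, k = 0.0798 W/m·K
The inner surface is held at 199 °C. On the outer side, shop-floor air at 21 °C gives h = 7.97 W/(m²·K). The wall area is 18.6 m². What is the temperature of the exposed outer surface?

T ≈ 53.4 °C

Series thermal resistances:
R_copper = L/(kA) = 0.0044/(400×18.6) = 5.914×10^-7 K/W
R_calcium silicate = L/(kA) = 0.045/(0.0798×18.6) = 0.03032 K/W
R_outer film = 1/(h_o·A) = 1/(7.97×18.6) = 0.006746 K/W
R_total = 0.03706 K/W;  Q = ΔT/R_total = 178/0.03706 = 4802 W
T_interface = T_inner − Q·ΣR(inner→interface) = 199 − 4800×0.03032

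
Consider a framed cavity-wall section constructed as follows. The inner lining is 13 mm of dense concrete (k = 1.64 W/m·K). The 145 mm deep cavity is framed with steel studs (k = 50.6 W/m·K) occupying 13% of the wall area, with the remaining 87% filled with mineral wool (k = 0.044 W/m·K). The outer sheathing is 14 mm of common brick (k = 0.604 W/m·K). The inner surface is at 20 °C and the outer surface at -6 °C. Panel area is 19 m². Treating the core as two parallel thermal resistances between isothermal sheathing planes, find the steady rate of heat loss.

Sheathing layers in series; stud and cavity paths in parallel between them.
R_inner = 0.013/(1.64×19) = 4.172×10^-4 K/W
R_stud  = 0.145/(50.6×0.13×19) = 0.00116 K/W
R_cav   = 0.145/(0.044×0.87×19) = 0.1994 K/W
1/R_core = 1/R_stud + 1/R_cav → R_core = 0.001153 K/W
R_outer = 0.014/(0.604×19) = 0.00122 K/W
R_total = 0.002791 K/W
Q = ΔT/R_total = 26/0.002791

Q ≈ 9320 W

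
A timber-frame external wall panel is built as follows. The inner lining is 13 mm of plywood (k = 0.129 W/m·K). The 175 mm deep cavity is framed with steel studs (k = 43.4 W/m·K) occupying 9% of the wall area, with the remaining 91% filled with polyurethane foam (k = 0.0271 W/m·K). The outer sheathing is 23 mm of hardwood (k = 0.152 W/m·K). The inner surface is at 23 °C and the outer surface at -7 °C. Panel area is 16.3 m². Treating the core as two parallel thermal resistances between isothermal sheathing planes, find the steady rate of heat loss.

Q ≈ 1650 W

Sheathing layers in series; stud and cavity paths in parallel between them.
R_inner = 0.013/(0.129×16.3) = 0.006183 K/W
R_stud  = 0.175/(43.4×0.09×16.3) = 0.002749 K/W
R_cav   = 0.175/(0.0271×0.91×16.3) = 0.4354 K/W
1/R_core = 1/R_stud + 1/R_cav → R_core = 0.002731 K/W
R_outer = 0.023/(0.152×16.3) = 0.009283 K/W
R_total = 0.0182 K/W
Q = ΔT/R_total = 30/0.0182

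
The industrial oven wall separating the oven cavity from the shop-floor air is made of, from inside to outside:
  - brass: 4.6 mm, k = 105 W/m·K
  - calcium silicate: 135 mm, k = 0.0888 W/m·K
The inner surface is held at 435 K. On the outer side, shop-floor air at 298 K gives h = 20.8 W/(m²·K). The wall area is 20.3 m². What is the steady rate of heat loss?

Treating each layer as a thermal resistance in series:
R_brass = L/(kA) = 0.0046/(105×20.3) = 2.158×10^-6 K/W
R_calcium silicate = L/(kA) = 0.135/(0.0888×20.3) = 0.07489 K/W
R_outer film = 1/(h_o·A) = 1/(20.8×20.3) = 0.002368 K/W
R_total = 0.07726 K/W
Q = ΔT / R_total = 137 / 0.07726

Q ≈ 1770 W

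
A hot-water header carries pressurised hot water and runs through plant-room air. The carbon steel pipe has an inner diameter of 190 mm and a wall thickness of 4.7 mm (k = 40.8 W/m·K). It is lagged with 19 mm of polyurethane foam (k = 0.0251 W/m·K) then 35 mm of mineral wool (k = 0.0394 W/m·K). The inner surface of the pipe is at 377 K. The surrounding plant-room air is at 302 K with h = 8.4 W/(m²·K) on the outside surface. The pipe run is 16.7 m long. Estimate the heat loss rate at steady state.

Q ≈ 551 W

Per-layer cylindrical resistances, series-summed:
R_carbon steel pipe wall = ln(99.7/95)/(2π×40.8×16.7) = 1.128×10^-5 K/W
R_polyurethane foam = ln(118.7/99.7)/(2π×0.0251×16.7) = 0.06623 K/W
R_mineral wool = ln(153.7/118.7)/(2π×0.0394×16.7) = 0.0625 K/W
R_outer film = 1/(h_o·2πr_oL) = 1/(8.4×2π×0.1537×16.7) = 0.007382 K/W
R_total = 0.1361 K/W
Q = ΔT/R_total = 75/0.1361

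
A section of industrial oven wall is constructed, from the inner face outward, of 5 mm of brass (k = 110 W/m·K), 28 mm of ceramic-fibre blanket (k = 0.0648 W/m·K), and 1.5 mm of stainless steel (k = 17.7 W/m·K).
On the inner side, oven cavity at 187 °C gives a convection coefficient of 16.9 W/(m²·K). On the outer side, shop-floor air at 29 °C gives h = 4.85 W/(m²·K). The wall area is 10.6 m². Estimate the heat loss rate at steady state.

Q ≈ 2400 W

Treating each layer as a thermal resistance in series:
R_inner film = 1/(h_i·A) = 1/(16.9×10.6) = 0.005582 K/W
R_brass = L/(kA) = 0.005/(110×10.6) = 4.288×10^-6 K/W
R_ceramic-fibre blanket = L/(kA) = 0.028/(0.0648×10.6) = 0.04076 K/W
R_stainless steel = L/(kA) = 0.0015/(17.7×10.6) = 7.995×10^-6 K/W
R_outer film = 1/(h_o·A) = 1/(4.85×10.6) = 0.01945 K/W
R_total = 0.06581 K/W
Q = ΔT / R_total = 158 / 0.06581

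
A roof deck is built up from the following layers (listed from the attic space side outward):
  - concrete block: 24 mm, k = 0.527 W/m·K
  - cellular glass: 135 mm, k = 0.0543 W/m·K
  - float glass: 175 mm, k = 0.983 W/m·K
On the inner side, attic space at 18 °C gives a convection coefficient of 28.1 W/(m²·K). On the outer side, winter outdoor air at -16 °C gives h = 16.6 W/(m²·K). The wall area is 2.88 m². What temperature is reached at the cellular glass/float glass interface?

Treating each layer as a thermal resistance in series:
R_inner film = 1/(h_i·A) = 1/(28.1×2.88) = 0.01236 K/W
R_concrete block = L/(kA) = 0.024/(0.527×2.88) = 0.01581 K/W
R_cellular glass = L/(kA) = 0.135/(0.0543×2.88) = 0.8633 K/W
R_float glass = L/(kA) = 0.175/(0.983×2.88) = 0.06181 K/W
R_outer film = 1/(h_o·A) = 1/(16.6×2.88) = 0.02092 K/W
R_total = 0.9742 K/W;  Q = ΔT/R_total = 34/0.9742 = 34.9 W
T_interface = T_inner − Q·ΣR(inner→interface) = 18 − 34.9×0.8914

T ≈ -13.1 °C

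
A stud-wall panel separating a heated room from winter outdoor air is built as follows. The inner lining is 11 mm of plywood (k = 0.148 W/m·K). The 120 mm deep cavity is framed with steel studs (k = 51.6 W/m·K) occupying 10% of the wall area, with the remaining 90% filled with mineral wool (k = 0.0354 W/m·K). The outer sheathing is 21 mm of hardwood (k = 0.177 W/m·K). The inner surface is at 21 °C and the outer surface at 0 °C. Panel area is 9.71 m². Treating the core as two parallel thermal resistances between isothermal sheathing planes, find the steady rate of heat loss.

Sheathing layers in series; stud and cavity paths in parallel between them.
R_inner = 0.011/(0.148×9.71) = 0.007654 K/W
R_stud  = 0.12/(51.6×0.1×9.71) = 0.002395 K/W
R_cav   = 0.12/(0.0354×0.9×9.71) = 0.3879 K/W
1/R_core = 1/R_stud + 1/R_cav → R_core = 0.00238 K/W
R_outer = 0.021/(0.177×9.71) = 0.01222 K/W
R_total = 0.02225 K/W
Q = ΔT/R_total = 21/0.02225

Q ≈ 944 W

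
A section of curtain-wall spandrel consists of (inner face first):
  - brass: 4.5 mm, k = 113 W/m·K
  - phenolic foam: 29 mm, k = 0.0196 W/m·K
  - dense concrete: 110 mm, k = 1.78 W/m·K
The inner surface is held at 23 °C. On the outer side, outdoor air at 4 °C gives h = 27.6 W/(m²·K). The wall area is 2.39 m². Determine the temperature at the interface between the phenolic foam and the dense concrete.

T ≈ 5.18 °C

Thermal resistances in series:
R_brass = L/(kA) = 0.0045/(113×2.39) = 1.666×10^-5 K/W
R_phenolic foam = L/(kA) = 0.029/(0.0196×2.39) = 0.6191 K/W
R_dense concrete = L/(kA) = 0.11/(1.78×2.39) = 0.02586 K/W
R_outer film = 1/(h_o·A) = 1/(27.6×2.39) = 0.01516 K/W
R_total = 0.6601 K/W;  Q = ΔT/R_total = 19/0.6601 = 28.78 W
T_interface = T_inner − Q·ΣR(inner→interface) = 23 − 28.8×0.6191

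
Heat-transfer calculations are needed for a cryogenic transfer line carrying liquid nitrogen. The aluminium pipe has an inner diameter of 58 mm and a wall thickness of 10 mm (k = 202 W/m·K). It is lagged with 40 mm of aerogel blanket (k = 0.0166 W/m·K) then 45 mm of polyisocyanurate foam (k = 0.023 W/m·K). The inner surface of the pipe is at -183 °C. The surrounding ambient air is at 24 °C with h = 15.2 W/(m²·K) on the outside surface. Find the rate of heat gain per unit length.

q′ ≈ 20.8 W/m

Per-layer cylindrical resistances, series-summed:
R_aluminium pipe wall = ln(39/29)/(2π×202×1) = 2.334×10^-4 K/W
R_aerogel blanket = ln(79/39)/(2π×0.0166×1) = 6.768 K/W
R_polyisocyanurate foam = ln(124/79)/(2π×0.023×1) = 3.12 K/W
R_outer film = 1/(h_o·2πr_oL) = 1/(15.2×2π×0.124×1) = 0.08444 K/W
R_total = 9.972 K/W
Q = ΔT/R_total = 207/9.972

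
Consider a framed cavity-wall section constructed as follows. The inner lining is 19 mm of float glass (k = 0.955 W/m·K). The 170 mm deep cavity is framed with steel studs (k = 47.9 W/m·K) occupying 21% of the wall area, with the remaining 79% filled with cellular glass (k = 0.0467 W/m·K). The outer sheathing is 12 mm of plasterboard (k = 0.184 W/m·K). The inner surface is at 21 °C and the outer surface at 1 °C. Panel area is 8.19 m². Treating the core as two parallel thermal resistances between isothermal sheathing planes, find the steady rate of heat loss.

Q ≈ 1610 W

Sheathing layers in series; stud and cavity paths in parallel between them.
R_inner = 0.019/(0.955×8.19) = 0.002429 K/W
R_stud  = 0.17/(47.9×0.21×8.19) = 0.002064 K/W
R_cav   = 0.17/(0.0467×0.79×8.19) = 0.5626 K/W
1/R_core = 1/R_stud + 1/R_cav → R_core = 0.002056 K/W
R_outer = 0.012/(0.184×8.19) = 0.007963 K/W
R_total = 0.01245 K/W
Q = ΔT/R_total = 20/0.01245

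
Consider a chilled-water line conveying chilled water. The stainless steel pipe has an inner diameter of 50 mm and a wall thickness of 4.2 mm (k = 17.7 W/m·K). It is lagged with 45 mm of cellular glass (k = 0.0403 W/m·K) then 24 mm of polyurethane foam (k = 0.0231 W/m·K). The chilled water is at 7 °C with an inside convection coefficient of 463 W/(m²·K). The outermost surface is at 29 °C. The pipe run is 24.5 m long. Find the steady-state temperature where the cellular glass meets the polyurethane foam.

Cylindrical conduction, so R = ln(r₂/r₁)/(2πkL) per layer, in series:
R_inner film = 1/(h_i·2πr₁L) = 1/(463×2π×0.025×24.5) = 5.612×10^-4 K/W
R_stainless steel pipe wall = ln(29.2/25)/(2π×17.7×24.5) = 5.699×10^-5 K/W
R_cellular glass = ln(74.2/29.2)/(2π×0.0403×24.5) = 0.1503 K/W
R_polyurethane foam = ln(98.2/74.2)/(2π×0.0231×24.5) = 0.07881 K/W
R_total = 0.2298 K/W
Q = ΔT/R_total = 22/0.2298
Q = 95.8 W
T_interface = T_inner + Q·ΣR(inner→interface) = 7 + 95.8×0.1509

T ≈ 21.5 °C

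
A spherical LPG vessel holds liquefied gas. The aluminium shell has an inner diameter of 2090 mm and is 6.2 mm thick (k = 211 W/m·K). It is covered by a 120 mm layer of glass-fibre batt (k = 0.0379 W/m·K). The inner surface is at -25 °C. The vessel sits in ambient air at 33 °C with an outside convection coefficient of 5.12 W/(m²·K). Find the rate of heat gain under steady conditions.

Radial (spherical) resistances in series:
R_aluminium shell = (1/1.045 − 1/1.0512)/(4π×211) = 2.129×10^-6 K/W
R_glass-fibre batt = (1/1.0512 − 1/1.1712)/(4π×0.0379) = 0.2047 K/W
R_outer film = 1/(h·4πr_o²) = 1/(5.12×4π×1.1712²) = 0.01133 K/W
R_total = 0.216 K/W
Q = ΔT/R_total = 58/0.216

Q ≈ 269 W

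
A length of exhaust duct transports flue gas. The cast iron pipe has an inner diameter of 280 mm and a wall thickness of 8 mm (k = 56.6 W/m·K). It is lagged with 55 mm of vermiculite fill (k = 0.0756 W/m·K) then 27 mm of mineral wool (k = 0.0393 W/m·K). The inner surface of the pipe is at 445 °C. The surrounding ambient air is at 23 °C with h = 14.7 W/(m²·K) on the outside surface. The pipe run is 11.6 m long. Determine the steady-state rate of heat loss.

Per-layer cylindrical resistances, series-summed:
R_cast iron pipe wall = ln(148/140)/(2π×56.6×11.6) = 1.347×10^-5 K/W
R_vermiculite fill = ln(203/148)/(2π×0.0756×11.6) = 0.05735 K/W
R_mineral wool = ln(230/203)/(2π×0.0393×11.6) = 0.0436 K/W
R_outer film = 1/(h_o·2πr_oL) = 1/(14.7×2π×0.23×11.6) = 0.004058 K/W
R_total = 0.105 K/W
Q = ΔT/R_total = 422/0.105

Q ≈ 4020 W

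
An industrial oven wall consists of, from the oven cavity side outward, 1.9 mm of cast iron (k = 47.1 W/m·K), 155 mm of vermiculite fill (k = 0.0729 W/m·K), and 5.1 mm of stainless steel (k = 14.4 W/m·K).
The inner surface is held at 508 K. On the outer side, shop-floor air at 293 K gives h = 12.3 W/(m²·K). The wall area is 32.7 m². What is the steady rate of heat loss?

Treating each layer as a thermal resistance in series:
R_cast iron = L/(kA) = 0.0019/(47.1×32.7) = 1.234×10^-6 K/W
R_vermiculite fill = L/(kA) = 0.155/(0.0729×32.7) = 0.06502 K/W
R_stainless steel = L/(kA) = 0.0051/(14.4×32.7) = 1.083×10^-5 K/W
R_outer film = 1/(h_o·A) = 1/(12.3×32.7) = 0.002486 K/W
R_total = 0.06752 K/W
Q = ΔT / R_total = 215 / 0.06752

Q ≈ 3180 W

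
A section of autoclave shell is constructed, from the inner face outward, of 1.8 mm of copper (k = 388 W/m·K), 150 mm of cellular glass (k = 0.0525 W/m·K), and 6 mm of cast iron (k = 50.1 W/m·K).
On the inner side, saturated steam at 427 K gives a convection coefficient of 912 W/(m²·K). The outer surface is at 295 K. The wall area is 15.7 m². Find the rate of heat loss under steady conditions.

Q ≈ 725 W

Thermal resistances in series:
R_inner film = 1/(h_i·A) = 1/(912×15.7) = 6.984×10^-5 K/W
R_copper = L/(kA) = 0.0018/(388×15.7) = 2.955×10^-7 K/W
R_cellular glass = L/(kA) = 0.15/(0.0525×15.7) = 0.182 K/W
R_cast iron = L/(kA) = 0.006/(50.1×15.7) = 7.628×10^-6 K/W
R_total = 0.1821 K/W
Q = ΔT / R_total = 132 / 0.1821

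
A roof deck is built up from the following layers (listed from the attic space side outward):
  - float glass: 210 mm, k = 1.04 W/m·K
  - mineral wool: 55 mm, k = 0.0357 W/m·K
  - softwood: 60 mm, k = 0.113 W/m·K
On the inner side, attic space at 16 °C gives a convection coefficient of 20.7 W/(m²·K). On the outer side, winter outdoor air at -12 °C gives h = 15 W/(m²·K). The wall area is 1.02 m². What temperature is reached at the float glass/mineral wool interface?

T ≈ 13.1 °C

Thermal resistances in series:
R_inner film = 1/(h_i·A) = 1/(20.7×1.02) = 0.04736 K/W
R_float glass = L/(kA) = 0.21/(1.04×1.02) = 0.198 K/W
R_mineral wool = L/(kA) = 0.055/(0.0357×1.02) = 1.51 K/W
R_softwood = L/(kA) = 0.06/(0.113×1.02) = 0.5206 K/W
R_outer film = 1/(h_o·A) = 1/(15×1.02) = 0.06536 K/W
R_total = 2.342 K/W;  Q = ΔT/R_total = 28/2.342 = 11.96 W
T_interface = T_inner − Q·ΣR(inner→interface) = 16 − 12×0.2453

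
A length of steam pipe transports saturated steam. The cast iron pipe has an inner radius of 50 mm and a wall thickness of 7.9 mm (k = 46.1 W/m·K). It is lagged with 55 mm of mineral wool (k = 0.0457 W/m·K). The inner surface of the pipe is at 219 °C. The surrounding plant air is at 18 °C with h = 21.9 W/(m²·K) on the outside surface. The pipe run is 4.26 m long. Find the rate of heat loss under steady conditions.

Q ≈ 358 W

Treating each annulus and film as a series resistance:
R_cast iron pipe wall = ln(57.9/50)/(2π×46.1×4.26) = 1.189×10^-4 K/W
R_mineral wool = ln(112.9/57.9)/(2π×0.0457×4.26) = 0.5459 K/W
R_outer film = 1/(h_o·2πr_oL) = 1/(21.9×2π×0.1129×4.26) = 0.01511 K/W
R_total = 0.5612 K/W
Q = ΔT/R_total = 201/0.5612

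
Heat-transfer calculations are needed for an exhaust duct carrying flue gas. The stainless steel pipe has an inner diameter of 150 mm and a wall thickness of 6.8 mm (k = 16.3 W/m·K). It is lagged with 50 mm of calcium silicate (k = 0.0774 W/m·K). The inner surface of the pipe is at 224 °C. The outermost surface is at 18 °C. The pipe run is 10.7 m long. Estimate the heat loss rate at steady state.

Q ≈ 2250 W

Cylindrical conduction, so R = ln(r₂/r₁)/(2πkL) per layer, in series:
R_stainless steel pipe wall = ln(81.8/75)/(2π×16.3×10.7) = 7.92×10^-5 K/W
R_calcium silicate = ln(131.8/81.8)/(2π×0.0774×10.7) = 0.09167 K/W
R_total = 0.09175 K/W
Q = ΔT/R_total = 206/0.09175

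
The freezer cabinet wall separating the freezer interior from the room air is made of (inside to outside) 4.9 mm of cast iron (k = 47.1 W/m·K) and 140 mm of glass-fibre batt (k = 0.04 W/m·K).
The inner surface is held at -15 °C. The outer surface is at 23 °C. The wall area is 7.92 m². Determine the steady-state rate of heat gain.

Q ≈ 86 W

Model the wall as resistances in series:
R_cast iron = L/(kA) = 0.0049/(47.1×7.92) = 1.314×10^-5 K/W
R_glass-fibre batt = L/(kA) = 0.14/(0.04×7.92) = 0.4419 K/W
R_total = 0.4419 K/W
Q = ΔT / R_total = 38 / 0.4419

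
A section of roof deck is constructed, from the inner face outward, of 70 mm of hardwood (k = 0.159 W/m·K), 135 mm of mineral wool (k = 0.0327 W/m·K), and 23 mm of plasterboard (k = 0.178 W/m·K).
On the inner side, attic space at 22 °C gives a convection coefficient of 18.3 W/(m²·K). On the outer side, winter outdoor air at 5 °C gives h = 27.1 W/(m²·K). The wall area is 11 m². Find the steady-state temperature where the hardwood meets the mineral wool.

Model the wall as resistances in series:
R_inner film = 1/(h_i·A) = 1/(18.3×11) = 0.004968 K/W
R_hardwood = L/(kA) = 0.07/(0.159×11) = 0.04002 K/W
R_mineral wool = L/(kA) = 0.135/(0.0327×11) = 0.3753 K/W
R_plasterboard = L/(kA) = 0.023/(0.178×11) = 0.01175 K/W
R_outer film = 1/(h_o·A) = 1/(27.1×11) = 0.003355 K/W
R_total = 0.4354 K/W;  Q = ΔT/R_total = 17/0.4354 = 39.04 W
T_interface = T_inner − Q·ΣR(inner→interface) = 22 − 39×0.04499

T ≈ 20.2 °C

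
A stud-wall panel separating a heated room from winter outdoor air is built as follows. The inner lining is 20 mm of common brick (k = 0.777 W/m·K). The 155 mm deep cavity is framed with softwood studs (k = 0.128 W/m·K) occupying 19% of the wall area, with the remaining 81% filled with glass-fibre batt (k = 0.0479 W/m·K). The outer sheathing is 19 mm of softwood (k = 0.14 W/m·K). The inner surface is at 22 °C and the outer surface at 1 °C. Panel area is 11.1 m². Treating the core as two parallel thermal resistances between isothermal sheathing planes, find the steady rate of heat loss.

Sheathing layers in series; stud and cavity paths in parallel between them.
R_inner = 0.02/(0.777×11.1) = 0.002319 K/W
R_stud  = 0.155/(0.128×0.19×11.1) = 0.5742 K/W
R_cav   = 0.155/(0.0479×0.81×11.1) = 0.3599 K/W
1/R_core = 1/R_stud + 1/R_cav → R_core = 0.2212 K/W
R_outer = 0.019/(0.14×11.1) = 0.01223 K/W
R_total = 0.2358 K/W
Q = ΔT/R_total = 21/0.2358

Q ≈ 89.1 W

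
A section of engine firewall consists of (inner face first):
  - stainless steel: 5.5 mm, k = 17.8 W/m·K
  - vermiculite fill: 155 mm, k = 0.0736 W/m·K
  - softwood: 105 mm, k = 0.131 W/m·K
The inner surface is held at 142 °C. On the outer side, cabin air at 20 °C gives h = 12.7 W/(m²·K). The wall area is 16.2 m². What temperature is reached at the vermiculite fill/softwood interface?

T ≈ 56 °C

Series thermal resistances:
R_stainless steel = L/(kA) = 0.0055/(17.8×16.2) = 1.907×10^-5 K/W
R_vermiculite fill = L/(kA) = 0.155/(0.0736×16.2) = 0.13 K/W
R_softwood = L/(kA) = 0.105/(0.131×16.2) = 0.04948 K/W
R_outer film = 1/(h_o·A) = 1/(12.7×16.2) = 0.004861 K/W
R_total = 0.1844 K/W;  Q = ΔT/R_total = 122/0.1844 = 661.8 W
T_interface = T_inner − Q·ΣR(inner→interface) = 142 − 662×0.13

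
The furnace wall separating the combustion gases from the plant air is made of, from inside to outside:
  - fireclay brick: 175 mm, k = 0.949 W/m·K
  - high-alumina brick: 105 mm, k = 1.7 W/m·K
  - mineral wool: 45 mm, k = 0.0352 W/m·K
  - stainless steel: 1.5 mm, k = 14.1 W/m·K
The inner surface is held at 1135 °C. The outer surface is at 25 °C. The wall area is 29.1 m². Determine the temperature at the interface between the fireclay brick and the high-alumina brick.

T ≈ 1000 °C

Model the wall as resistances in series:
R_fireclay brick = L/(kA) = 0.175/(0.949×29.1) = 0.006337 K/W
R_high-alumina brick = L/(kA) = 0.105/(1.7×29.1) = 0.002122 K/W
R_mineral wool = L/(kA) = 0.045/(0.0352×29.1) = 0.04393 K/W
R_stainless steel = L/(kA) = 0.0015/(14.1×29.1) = 3.656×10^-6 K/W
R_total = 0.05239 K/W;  Q = ΔT/R_total = 1110/0.05239 = 21190 W
T_interface = T_inner − Q·ΣR(inner→interface) = 1135 − 21200×0.006337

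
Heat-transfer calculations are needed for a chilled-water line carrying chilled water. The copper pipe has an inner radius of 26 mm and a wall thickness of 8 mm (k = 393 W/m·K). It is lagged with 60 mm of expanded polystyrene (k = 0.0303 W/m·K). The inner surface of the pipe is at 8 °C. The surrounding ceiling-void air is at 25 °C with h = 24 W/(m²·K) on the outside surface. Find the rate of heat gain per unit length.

Radial resistances (cylindrical: R_cond = ln(r_o/r_i)/(2πkL), R_conv = 1/(h·2πrL)):
R_copper pipe wall = ln(34/26)/(2π×393×1) = 1.086×10^-4 K/W
R_expanded polystyrene = ln(94/34)/(2π×0.0303×1) = 5.342 K/W
R_outer film = 1/(h_o·2πr_oL) = 1/(24×2π×0.094×1) = 0.07055 K/W
R_total = 5.412 K/W
Q = ΔT/R_total = 17/5.412

q′ ≈ 3.14 W/m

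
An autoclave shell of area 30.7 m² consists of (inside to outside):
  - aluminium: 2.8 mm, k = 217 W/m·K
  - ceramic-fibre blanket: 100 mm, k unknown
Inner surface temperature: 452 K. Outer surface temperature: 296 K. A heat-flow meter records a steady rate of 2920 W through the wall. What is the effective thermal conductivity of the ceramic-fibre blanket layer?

k ≈ 0.061 W/(m·K)

Series thermal resistances:
R_aluminium = L/(kA) = 0.0028/(217×30.7) = 4.203×10^-7 K/W
Sum of known resistances R_other = 4.203×10^-7 K/W
Total R = ΔT/Q = 156/2920 = 0.05342 K/W
R_ceramic-fibre blanket = R_total − R_other = 0.05342 K/W
k = L/(R·A) = 0.1/(0.05342×30.7)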